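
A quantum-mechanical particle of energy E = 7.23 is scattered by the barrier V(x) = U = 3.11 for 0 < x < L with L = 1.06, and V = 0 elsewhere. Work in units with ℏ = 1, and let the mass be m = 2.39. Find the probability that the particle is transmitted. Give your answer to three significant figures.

Above the barrier the interior wavenumber is k₂ = √(2m(E − U))/ℏ = 4.438, giving phase k₂L = 4.704.
T = [1 + U² sin²(k₂L) / (4E(E − U))]⁻¹ = 1/1.081 = 0.925.

T = 0.925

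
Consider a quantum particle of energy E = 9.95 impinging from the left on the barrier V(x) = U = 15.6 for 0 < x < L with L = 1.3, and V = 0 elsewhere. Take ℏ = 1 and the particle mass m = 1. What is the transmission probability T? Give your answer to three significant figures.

T = 0.000591

E < U: inside the barrier ψ ∝ e^{±κx} with κ = √(2m(U − E))/ℏ = 3.362.
κL = 4.370, sinh(κL) = 39.52.
The exact tunnelling result is T⁻¹ = 1 + U² sinh²(κL) / [4E(U − E)] = 1691, so T = 0.000591.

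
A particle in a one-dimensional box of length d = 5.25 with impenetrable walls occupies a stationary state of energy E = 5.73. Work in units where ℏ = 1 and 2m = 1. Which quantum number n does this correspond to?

n = 4

From E_n = n²π²ℏ²/(2md²) invert to n = √(2md²E)/(πℏ).
n = (5.25/π) × √(2 × 0.5 × 5.73) = 4.000 → n = 4.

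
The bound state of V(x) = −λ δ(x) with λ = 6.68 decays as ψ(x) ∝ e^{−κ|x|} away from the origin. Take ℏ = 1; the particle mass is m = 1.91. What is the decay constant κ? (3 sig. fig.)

Integrating the TISE across x = 0 gives the cusp condition ψ'(0⁺) − ψ'(0⁻) = −(2mλ/ℏ²)ψ(0).
With ψ ∝ e^{−κ|x|} this yields −2κ = −2mλ/ℏ², so κ = mλ/ℏ² = 12.76.

κ = 12.8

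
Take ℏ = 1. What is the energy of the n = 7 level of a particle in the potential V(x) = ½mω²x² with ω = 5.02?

E = 37.7

Using E_n = (n + ½)ℏω: E_7 = 7.5 × 5.02 = 37.65.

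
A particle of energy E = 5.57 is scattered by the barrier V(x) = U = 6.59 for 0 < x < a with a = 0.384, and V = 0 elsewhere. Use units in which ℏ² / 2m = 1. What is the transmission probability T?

Since E < U the interior solution is evanescent with decay constant κ = √(2m(U − E))/ℏ = 1.010.
κa = 0.3878, sinh(κa) = 0.3976.
The exact tunnelling result is T⁻¹ = 1 + U² sinh²(κa) / [4E(U − E)] = 1.302, so T = 0.768.

T = 0.768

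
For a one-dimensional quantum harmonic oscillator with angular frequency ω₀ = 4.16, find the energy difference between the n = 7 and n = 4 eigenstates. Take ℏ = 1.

E_n = ℏω₀(n + ½), so ΔE = (7 − 4) ℏω₀ = 3 × 4.16 = 12.48.

ΔE = 12.5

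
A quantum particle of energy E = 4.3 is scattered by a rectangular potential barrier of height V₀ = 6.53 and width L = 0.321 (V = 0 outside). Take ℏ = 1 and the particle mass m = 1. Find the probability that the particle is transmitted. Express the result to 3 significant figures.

T = 0.627

Since E < V₀ the interior solution is evanescent with decay constant κ = √(2m(V₀ − E))/ℏ = 2.112.
κL = 0.6779, sinh(κL) = 0.7310.
The exact tunnelling result is T⁻¹ = 1 + V₀² sinh²(κL) / [4E(V₀ − E)] = 1.594, so T = 0.627.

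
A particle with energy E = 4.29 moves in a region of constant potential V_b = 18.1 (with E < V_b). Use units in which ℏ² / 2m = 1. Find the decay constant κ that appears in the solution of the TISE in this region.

Since E < V_b the TISE in this region is ψ'' = κ²ψ with κ = √(2m(V_b − E))/ℏ.
κ = √(2 × 0.5 × 13.81) = 3.716.

κ = 3.72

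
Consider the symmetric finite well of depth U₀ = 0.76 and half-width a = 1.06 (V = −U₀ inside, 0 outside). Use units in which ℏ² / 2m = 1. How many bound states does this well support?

N = 1

Define the well-strength parameter z₀ = (a/ℏ)√(2mU₀) = 1.06 × √(2·0.5·0.76) = 0.9241.
A new bound state (alternating even/odd) appears each time z₀ passes a multiple of π/2, so N = ⌊2z₀/π⌋ + 1 = ⌊0.5883⌋ + 1 = 1.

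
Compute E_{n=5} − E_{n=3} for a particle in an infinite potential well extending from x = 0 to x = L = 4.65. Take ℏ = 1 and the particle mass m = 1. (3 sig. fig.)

E_n = n²π²ℏ²/(2mL²), so ΔE = (5² − 3²) π²ℏ²/(2mL²).
ΔE = 16 × π² / (2 × 1 × 4.65²) = 3.652.

ΔE = 3.65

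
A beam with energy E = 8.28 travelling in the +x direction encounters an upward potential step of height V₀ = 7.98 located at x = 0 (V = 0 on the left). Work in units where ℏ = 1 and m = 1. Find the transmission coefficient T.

The wavenumbers are k₁ = √(2mE)/ℏ = 4.069 on the left and k₂ = √(2m(E − V₀))/ℏ = 0.7746 on the right.
Matching ψ and ψ′ at x = 0 gives r = (k₁ − k₂)/(k₁ + k₂), so R = r² = 0.4626 and T = 1 − R = 0.5374.

T = 0.537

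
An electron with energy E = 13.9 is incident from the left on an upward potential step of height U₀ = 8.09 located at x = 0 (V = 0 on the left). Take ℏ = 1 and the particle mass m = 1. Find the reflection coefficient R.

The wavenumbers are k₁ = √(2mE)/ℏ = 5.273 on the left and k₂ = √(2m(E − U₀))/ℏ = 3.409 on the right.
Matching ψ and ψ′ at x = 0 gives r = (k₁ − k₂)/(k₁ + k₂), so R = r² = 0.04609 and T = 1 − R = 0.9539.

R = 0.0461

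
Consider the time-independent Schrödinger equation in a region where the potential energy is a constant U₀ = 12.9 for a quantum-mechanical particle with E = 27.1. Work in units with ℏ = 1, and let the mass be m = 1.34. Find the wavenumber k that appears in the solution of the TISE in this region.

With E > U₀ the solution is oscillatory, ψ ∝ e^{±ikx} with k = √(2m(E − U₀))/ℏ.
k = √(2 × 1.34 × 14.2) = 6.169.

k = 6.17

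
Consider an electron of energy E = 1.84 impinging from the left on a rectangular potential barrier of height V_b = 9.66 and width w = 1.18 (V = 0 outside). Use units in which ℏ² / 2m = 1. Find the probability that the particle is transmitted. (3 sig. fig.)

E < V_b: inside the barrier ψ ∝ e^{±κx} with κ = √(2m(V_b − E))/ℏ = 2.796.
κw = 3.300, sinh(κw) = 13.53.
The exact tunnelling result is T⁻¹ = 1 + V_b² sinh²(κw) / [4E(V_b − E)] = 298.0, so T = 0.00336.

T = 0.00336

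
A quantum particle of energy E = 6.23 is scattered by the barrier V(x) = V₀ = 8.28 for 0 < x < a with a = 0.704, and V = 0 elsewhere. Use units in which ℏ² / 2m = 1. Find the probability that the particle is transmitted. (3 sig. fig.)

Since E < V₀ the interior solution is evanescent with decay constant κ = √(2m(V₀ − E))/ℏ = 1.432.
κa = 1.008, sinh(κa) = 1.188.
The exact tunnelling result is T⁻¹ = 1 + V₀² sinh²(κa) / [4E(V₀ − E)] = 2.893, so T = 0.346.

T = 0.346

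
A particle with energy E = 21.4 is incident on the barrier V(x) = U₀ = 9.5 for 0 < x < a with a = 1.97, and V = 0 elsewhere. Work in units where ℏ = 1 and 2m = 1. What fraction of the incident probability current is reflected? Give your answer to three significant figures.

R = 0.0209

E > U₀: inside the barrier k₂ = √(2m(E − U₀))/ℏ = 3.450, k₂a = 6.796.
Matching at both interfaces gives T⁻¹ = 1 + U₀² sin²(k₂a) / [4E(E − U₀)] = 1.021, hence T = 0.979.
R = 1 − T = 0.0209.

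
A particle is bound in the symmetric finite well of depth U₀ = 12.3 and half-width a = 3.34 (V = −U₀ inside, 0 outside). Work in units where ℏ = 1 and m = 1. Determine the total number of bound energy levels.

N = 11

The dimensionless depth is z₀ = a√(2mU₀)/ℏ = 3.34 × √(24.60) = 16.57.
The even/odd transcendental equations gain one root per π/2 in z₀, giving N = 1 + ⌊2z₀/π⌋ = 1 + ⌊10.55⌋ = 11.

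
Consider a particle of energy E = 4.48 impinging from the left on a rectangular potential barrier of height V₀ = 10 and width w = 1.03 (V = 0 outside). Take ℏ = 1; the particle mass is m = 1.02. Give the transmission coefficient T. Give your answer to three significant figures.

Since E < V₀ the interior solution is evanescent with decay constant κ = √(2m(V₀ − E))/ℏ = 3.356.
κw = 3.456, sinh(κw) = 15.84.
Matching ψ, ψ′ at both faces gives T = [1 + V₀² sinh²(κw) / (4E(V₀ − E))]⁻¹ = 1/254.5 = 0.00393.

T = 0.00393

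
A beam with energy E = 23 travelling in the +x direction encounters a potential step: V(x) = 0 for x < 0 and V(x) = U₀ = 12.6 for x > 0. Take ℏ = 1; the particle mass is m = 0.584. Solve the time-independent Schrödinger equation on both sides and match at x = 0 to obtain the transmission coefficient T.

T = 0.962

On each side the TISE gives plane waves with k = √(2m(E − V))/ℏ: k₁ = √(2·0.584·23) = 5.183, k₂ = √(2·0.584·10.4) = 3.485.
Continuity of ψ and ψ′ at the step yields the reflection amplitude r = (k₁ − k₂)/(k₁ + k₂) = 0.1959; thus R = |r|² = 0.03836, T = 0.9616.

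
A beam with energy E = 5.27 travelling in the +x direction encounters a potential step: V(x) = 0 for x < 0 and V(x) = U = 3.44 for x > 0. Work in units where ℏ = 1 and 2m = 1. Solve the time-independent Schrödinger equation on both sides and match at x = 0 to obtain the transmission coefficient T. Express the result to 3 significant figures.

T = 0.933

On each side the TISE gives plane waves with k = √(2m(E − V))/ℏ: k₁ = √(2·½·5.27) = 2.296, k₂ = √(2·½·1.83) = 1.353.
Matching ψ and ψ′ at x = 0 gives r = (k₁ − k₂)/(k₁ + k₂), so R = r² = 0.06679 and T = 1 − R = 0.9332.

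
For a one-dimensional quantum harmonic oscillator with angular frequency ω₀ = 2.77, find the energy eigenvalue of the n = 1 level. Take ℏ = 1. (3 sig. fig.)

E = 4.16

The oscillator eigenvalues are E_n = ℏω₀(n + ½), so E_1 = 2.77 × 1.5 = 4.155.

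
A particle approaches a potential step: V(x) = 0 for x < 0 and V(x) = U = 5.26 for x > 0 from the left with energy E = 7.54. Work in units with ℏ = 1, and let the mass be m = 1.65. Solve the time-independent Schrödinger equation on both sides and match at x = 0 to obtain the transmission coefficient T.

T = 0.916

The wavenumbers are k₁ = √(2mE)/ℏ = 4.988 on the left and k₂ = √(2m(E − U))/ℏ = 2.743 on the right.
Matching ψ and ψ′ at x = 0 gives r = (k₁ − k₂)/(k₁ + k₂), so R = r² = 0.08434 and T = 1 − R = 0.9157.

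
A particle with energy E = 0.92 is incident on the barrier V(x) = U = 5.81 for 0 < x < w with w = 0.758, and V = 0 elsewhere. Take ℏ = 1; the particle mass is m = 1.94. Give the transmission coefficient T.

T = 0.00289

Since E < U the interior solution is evanescent with decay constant κ = √(2m(U − E))/ℏ = 4.356.
κw = 3.302, sinh(κw) = 13.56.
The exact tunnelling result is T⁻¹ = 1 + U² sinh²(κw) / [4E(U − E)] = 346.0, so T = 0.00289.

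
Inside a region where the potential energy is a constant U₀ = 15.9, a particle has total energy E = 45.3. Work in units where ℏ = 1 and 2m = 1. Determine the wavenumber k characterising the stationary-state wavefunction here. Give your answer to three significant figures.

k = 5.42

With E > U₀ the solution is oscillatory, ψ ∝ e^{±ikx} with k = √(2m(E − U₀))/ℏ.
k = √(2 × 0.5 × 29.4) = 5.422.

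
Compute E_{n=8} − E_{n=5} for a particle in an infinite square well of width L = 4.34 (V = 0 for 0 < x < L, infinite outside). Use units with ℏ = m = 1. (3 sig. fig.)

ΔE = 10.2

E_n = n²π²ℏ²/(2mL²), so ΔE = (8² − 5²) π²ℏ²/(2mL²).
ΔE = 39 × π² / (2 × 1 × 4.34²) = 10.22.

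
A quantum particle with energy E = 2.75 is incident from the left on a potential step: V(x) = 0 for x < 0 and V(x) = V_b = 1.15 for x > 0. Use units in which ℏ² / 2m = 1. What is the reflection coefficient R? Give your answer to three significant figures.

R = 0.0181

On each side the TISE gives plane waves with k = √(2m(E − V))/ℏ: k₁ = √(2·½·2.75) = 1.658, k₂ = √(2·½·1.6) = 1.265.
Continuity of ψ and ψ′ at the step yields the reflection amplitude r = (k₁ − k₂)/(k₁ + k₂) = 0.1346; thus R = |r|² = 0.01811, T = 0.9819.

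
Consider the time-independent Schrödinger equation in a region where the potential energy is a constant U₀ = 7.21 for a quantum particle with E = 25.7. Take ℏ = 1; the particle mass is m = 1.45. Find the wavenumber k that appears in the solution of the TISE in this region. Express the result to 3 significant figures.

k = 7.32

With E > U₀ the solution is oscillatory, ψ ∝ e^{±ikx} with k = √(2m(E − U₀))/ℏ.
k = √(2 × 1.45 × 18.49) = 7.323.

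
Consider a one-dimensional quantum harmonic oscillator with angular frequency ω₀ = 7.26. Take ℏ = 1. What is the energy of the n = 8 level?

E = 61.7

The oscillator eigenvalues are E_n = ℏω₀(n + ½), so E_8 = 7.26 × 8.5 = 61.71.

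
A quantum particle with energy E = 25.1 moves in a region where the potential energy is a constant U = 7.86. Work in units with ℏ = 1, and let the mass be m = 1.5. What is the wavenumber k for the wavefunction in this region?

k = 7.19

With E > U the solution is oscillatory, ψ ∝ e^{±ikx} with k = √(2m(E − U))/ℏ.
k = √(2 × 1.5 × 17.24) = 7.192.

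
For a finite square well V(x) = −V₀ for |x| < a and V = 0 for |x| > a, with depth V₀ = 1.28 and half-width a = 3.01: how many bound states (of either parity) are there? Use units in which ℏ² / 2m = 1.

The dimensionless depth is z₀ = a√(2mV₀)/ℏ = 3.01 × √(1.280) = 3.405.
A new bound state (alternating even/odd) appears each time z₀ passes a multiple of π/2, so N = ⌊2z₀/π⌋ + 1 = ⌊2.168⌋ + 1 = 3.

N = 3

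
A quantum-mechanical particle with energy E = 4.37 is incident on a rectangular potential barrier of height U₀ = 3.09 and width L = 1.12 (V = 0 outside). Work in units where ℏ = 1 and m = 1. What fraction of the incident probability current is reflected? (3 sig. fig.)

E > U₀: inside the barrier k₂ = √(2m(E − U₀))/ℏ = 1.600, k₂L = 1.792.
T = [1 + U₀² sin²(k₂L) / (4E(E − U₀))]⁻¹ = 1/1.406 = 0.711.
R = 1 − T = 0.289.

R = 0.289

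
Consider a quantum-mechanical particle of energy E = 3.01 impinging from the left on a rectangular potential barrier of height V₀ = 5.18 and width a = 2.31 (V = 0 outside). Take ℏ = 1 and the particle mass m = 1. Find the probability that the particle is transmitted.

T = 0.000257

Since E < V₀ the interior solution is evanescent with decay constant κ = √(2m(V₀ − E))/ℏ = 2.083.
κa = 4.812, sinh(κa) = 61.51.
The exact tunnelling result is T⁻¹ = 1 + V₀² sinh²(κa) / [4E(V₀ − E)] = 3886, so T = 0.000257.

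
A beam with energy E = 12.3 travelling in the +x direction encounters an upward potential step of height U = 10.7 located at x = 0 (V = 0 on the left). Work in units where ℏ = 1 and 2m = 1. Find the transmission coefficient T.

T = 0.779

On each side the TISE gives plane waves with k = √(2m(E − V))/ℏ: k₁ = √(2·½·12.3) = 3.507, k₂ = √(2·½·1.6) = 1.265.
Matching ψ and ψ′ at x = 0 gives r = (k₁ − k₂)/(k₁ + k₂), so R = r² = 0.2208 and T = 1 − R = 0.7792.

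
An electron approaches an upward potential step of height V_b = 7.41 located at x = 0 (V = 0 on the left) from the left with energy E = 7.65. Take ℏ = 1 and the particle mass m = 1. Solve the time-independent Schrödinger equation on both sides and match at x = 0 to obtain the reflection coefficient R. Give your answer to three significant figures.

R = 0.489

The wavenumbers are k₁ = √(2mE)/ℏ = 3.912 on the left and k₂ = √(2m(E − V_b))/ℏ = 0.6928 on the right.
Continuity of ψ and ψ′ at the step yields the reflection amplitude r = (k₁ − k₂)/(k₁ + k₂) = 0.6991; thus R = |r|² = 0.4887, T = 0.5113.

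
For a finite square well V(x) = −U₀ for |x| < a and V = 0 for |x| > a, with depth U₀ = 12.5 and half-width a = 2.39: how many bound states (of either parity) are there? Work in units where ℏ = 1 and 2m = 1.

N = 6

Define the well-strength parameter z₀ = (a/ℏ)√(2mU₀) = 2.39 × √(2·0.5·12.5) = 8.450.
A new bound state (alternating even/odd) appears each time z₀ passes a multiple of π/2, so N = ⌊2z₀/π⌋ + 1 = ⌊5.379⌋ + 1 = 6.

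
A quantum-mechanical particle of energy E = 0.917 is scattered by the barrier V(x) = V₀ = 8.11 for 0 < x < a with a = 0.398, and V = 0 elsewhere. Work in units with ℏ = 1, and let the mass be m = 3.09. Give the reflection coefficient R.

E < V₀: inside the barrier ψ ∝ e^{±κx} with κ = √(2m(V₀ − E))/ℏ = 6.667.
κa = 2.654, sinh(κa) = 7.067.
Matching ψ, ψ′ at both faces gives T = [1 + V₀² sinh²(κa) / (4E(V₀ − E))]⁻¹ = 1/125.5 = 0.00797.
R = 1 − T = 0.992.

R = 0.992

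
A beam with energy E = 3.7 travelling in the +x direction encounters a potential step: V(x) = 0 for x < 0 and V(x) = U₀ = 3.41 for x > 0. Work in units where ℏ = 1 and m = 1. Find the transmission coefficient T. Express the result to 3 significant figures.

On each side the TISE gives plane waves with k = √(2m(E − V))/ℏ: k₁ = √(2·1·3.7) = 2.720, k₂ = √(2·1·0.29) = 0.7616.
Matching ψ and ψ′ at x = 0 gives r = (k₁ − k₂)/(k₁ + k₂), so R = r² = 0.3165 and T = 1 − R = 0.6835.

T = 0.684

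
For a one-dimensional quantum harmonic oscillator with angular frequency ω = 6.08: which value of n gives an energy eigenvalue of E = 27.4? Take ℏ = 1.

n = 4

E_n = ℏω(n + ½) ⇒ n = E/(ℏω) − ½ = 27.4/6.08 − 0.5 = 4.007 → n = 4.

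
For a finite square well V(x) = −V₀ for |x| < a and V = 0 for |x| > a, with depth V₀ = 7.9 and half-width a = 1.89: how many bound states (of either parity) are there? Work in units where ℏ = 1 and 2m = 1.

N = 4

Define the well-strength parameter z₀ = (a/ℏ)√(2mV₀) = 1.89 × √(2·0.5·7.9) = 5.312.
The even/odd transcendental equations gain one root per π/2 in z₀, giving N = 1 + ⌊2z₀/π⌋ = 1 + ⌊3.382⌋ = 4.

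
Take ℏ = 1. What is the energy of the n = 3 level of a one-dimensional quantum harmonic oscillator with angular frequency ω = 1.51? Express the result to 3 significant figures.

The oscillator eigenvalues are E_n = ℏω(n + ½), so E_3 = 1.51 × 3.5 = 5.285.

E = 5.29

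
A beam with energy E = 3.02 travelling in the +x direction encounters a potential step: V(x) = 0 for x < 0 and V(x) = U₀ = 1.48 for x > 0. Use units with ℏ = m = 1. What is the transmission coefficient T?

On each side the TISE gives plane waves with k = √(2m(E − V))/ℏ: k₁ = √(2·1·3.02) = 2.458, k₂ = √(2·1·1.54) = 1.755.
Matching ψ and ψ′ at x = 0 gives r = (k₁ − k₂)/(k₁ + k₂), so R = r² = 0.02782 and T = 1 − R = 0.9722.

T = 0.972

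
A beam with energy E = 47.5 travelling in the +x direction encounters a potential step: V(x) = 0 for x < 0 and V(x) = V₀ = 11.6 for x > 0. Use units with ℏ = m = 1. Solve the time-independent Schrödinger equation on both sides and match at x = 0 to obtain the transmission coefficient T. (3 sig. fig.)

T = 0.995

On each side the TISE gives plane waves with k = √(2m(E − V))/ℏ: k₁ = √(2·1·47.5) = 9.747, k₂ = √(2·1·35.9) = 8.473.
Matching ψ and ψ′ at x = 0 gives r = (k₁ − k₂)/(k₁ + k₂), so R = r² = 0.004884 and T = 1 − R = 0.9951.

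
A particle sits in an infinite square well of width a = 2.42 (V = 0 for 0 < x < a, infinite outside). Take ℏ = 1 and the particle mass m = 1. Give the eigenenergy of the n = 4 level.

Requiring ψ(0) = ψ(a) = 0 quantises k = nπ/a, hence E_n = ℏ²k²/2m = n²π²ℏ²/(2ma²).
E_4 = 4² × π² / (2 × 1 × 2.42²) = 13.48.

E = 13.5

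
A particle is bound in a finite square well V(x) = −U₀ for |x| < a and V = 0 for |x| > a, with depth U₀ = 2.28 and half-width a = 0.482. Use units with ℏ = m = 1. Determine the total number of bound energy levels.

N = 1

The dimensionless depth is z₀ = a√(2mU₀)/ℏ = 0.482 × √(4.560) = 1.029.
The even/odd transcendental equations gain one root per π/2 in z₀, giving N = 1 + ⌊2z₀/π⌋ = 1 + ⌊0.6553⌋ = 1.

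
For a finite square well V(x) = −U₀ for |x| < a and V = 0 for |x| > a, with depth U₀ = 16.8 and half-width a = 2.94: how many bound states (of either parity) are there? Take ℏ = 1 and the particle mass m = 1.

N = 11

Define the well-strength parameter z₀ = (a/ℏ)√(2mU₀) = 2.94 × √(2·1·16.8) = 17.04.
The even/odd transcendental equations gain one root per π/2 in z₀, giving N = 1 + ⌊2z₀/π⌋ = 1 + ⌊10.85⌋ = 11.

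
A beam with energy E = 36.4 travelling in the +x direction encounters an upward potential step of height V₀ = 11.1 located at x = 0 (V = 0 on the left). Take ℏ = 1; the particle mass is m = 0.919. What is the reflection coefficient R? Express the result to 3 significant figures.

R = 0.00822

On each side the TISE gives plane waves with k = √(2m(E − V))/ℏ: k₁ = √(2·0.919·36.4) = 8.179, k₂ = √(2·0.919·25.3) = 6.819.
Matching ψ and ψ′ at x = 0 gives r = (k₁ − k₂)/(k₁ + k₂), so R = r² = 0.008225 and T = 1 − R = 0.9918.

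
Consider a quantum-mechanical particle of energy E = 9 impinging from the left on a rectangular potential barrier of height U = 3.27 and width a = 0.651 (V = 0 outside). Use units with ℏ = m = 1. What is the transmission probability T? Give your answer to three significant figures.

E > U: inside the barrier k₂ = √(2m(E − U))/ℏ = 3.385, k₂a = 2.204.
Matching at both interfaces gives T⁻¹ = 1 + U² sin²(k₂a) / [4E(E − U)] = 1.034, hence T = 0.967.

T = 0.967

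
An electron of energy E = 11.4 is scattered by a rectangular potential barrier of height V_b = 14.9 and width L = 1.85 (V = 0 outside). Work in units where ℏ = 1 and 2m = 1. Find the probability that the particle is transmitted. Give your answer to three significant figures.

T = 0.00283

E < V_b: inside the barrier ψ ∝ e^{±κx} with κ = √(2m(V_b − E))/ℏ = 1.871.
κL = 3.461, sinh(κL) = 15.91.
Matching ψ, ψ′ at both faces gives T = [1 + V_b² sinh²(κL) / (4E(V_b − E))]⁻¹ = 1/353.1 = 0.00283.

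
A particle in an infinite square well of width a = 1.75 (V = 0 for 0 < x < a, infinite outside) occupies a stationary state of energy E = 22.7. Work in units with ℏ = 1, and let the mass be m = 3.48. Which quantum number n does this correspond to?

n = 7

For an infinite well E_n = n²π²ℏ²/(2ma²), so n = (a/πℏ)√(2mE).
n = (1.75/π) × √(2 × 3.48 × 22.7) = 7.002 → n = 7.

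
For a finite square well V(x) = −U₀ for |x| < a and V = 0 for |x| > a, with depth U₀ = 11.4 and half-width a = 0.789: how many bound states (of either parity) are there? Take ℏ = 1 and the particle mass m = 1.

N = 3

The dimensionless depth is z₀ = a√(2mU₀)/ℏ = 0.789 × √(22.80) = 3.767.
A new bound state (alternating even/odd) appears each time z₀ passes a multiple of π/2, so N = ⌊2z₀/π⌋ + 1 = ⌊2.398⌋ + 1 = 3.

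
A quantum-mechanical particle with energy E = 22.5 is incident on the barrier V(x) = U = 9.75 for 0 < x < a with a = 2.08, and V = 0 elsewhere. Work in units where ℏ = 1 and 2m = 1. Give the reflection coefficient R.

R = 0.0642

E > U: inside the barrier k₂ = √(2m(E − U))/ℏ = 3.571, k₂a = 7.427.
T = [1 + U² sin²(k₂a) / (4E(E − U))]⁻¹ = 1/1.069 = 0.936.
R = 1 − T = 0.0642.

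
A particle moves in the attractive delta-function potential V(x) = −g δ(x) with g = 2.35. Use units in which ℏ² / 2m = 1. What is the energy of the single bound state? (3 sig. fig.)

E = -1.38

For x ≠ 0 the bound state is ψ ∝ e^{−κ|x|}; integrating the TISE across the delta gives the cusp condition 2κ = 2mg/ℏ², so κ = 1.175.
Then E = −ℏ²κ²/(2m) = −mg²/(2ℏ²) = -1.381.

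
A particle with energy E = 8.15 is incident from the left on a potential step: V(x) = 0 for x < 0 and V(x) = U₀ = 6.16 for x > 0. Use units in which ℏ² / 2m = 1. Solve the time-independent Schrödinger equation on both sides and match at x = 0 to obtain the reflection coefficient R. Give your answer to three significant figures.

R = 0.115

On each side the TISE gives plane waves with k = √(2m(E − V))/ℏ: k₁ = √(2·½·8.15) = 2.855, k₂ = √(2·½·1.99) = 1.411.
Continuity of ψ and ψ′ at the step yields the reflection amplitude r = (k₁ − k₂)/(k₁ + k₂) = 0.3386; thus R = |r|² = 0.1146, T = 0.8854.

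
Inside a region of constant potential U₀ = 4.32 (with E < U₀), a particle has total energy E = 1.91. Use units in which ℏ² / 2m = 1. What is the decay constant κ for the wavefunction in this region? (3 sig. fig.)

Since E < U₀ the TISE in this region is ψ'' = κ²ψ with κ = √(2m(U₀ − E))/ℏ.
κ = √(2 × 0.5 × 2.41) = 1.552.

κ = 1.55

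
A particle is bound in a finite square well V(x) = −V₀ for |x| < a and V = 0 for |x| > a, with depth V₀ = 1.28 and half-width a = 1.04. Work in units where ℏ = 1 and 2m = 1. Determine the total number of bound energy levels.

N = 1

Define the well-strength parameter z₀ = (a/ℏ)√(2mV₀) = 1.04 × √(2·0.5·1.28) = 1.177.
A new bound state (alternating even/odd) appears each time z₀ passes a multiple of π/2, so N = ⌊2z₀/π⌋ + 1 = ⌊0.7491⌋ + 1 = 1.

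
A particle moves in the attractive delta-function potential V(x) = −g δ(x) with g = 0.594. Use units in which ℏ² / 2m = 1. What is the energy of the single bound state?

For x ≠ 0 the bound state is ψ ∝ e^{−κ|x|}; integrating the TISE across the delta gives the cusp condition 2κ = 2mg/ℏ², so κ = 0.2970.
Then E = −ℏ²κ²/(2m) = −mg²/(2ℏ²) = -0.08821.

E = -0.0882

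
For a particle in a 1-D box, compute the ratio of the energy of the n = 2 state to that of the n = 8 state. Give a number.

E_n = n²π²ℏ²/(2mL²) so the ratio is n₂²/n₁² = 4/64 = 0.0625.

0.0625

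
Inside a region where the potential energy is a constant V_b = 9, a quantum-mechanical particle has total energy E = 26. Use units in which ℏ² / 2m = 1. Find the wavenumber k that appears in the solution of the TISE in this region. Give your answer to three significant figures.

k = 4.12

With E > V_b the solution is oscillatory, ψ ∝ e^{±ikx} with k = √(2m(E − V_b))/ℏ.
k = √(2 × 0.5 × 17) = 4.123.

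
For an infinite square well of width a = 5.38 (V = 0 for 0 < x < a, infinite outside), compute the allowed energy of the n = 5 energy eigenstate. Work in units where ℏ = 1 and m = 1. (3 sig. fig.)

Requiring ψ(0) = ψ(a) = 0 quantises k = nπ/a, hence E_n = ℏ²k²/2m = n²π²ℏ²/(2ma²).
E_5 = 5² × π² / (2 × 1 × 5.38²) = 4.262.

E = 4.26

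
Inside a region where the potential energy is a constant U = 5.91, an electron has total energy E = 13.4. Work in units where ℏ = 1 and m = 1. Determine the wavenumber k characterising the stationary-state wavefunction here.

k = 3.87

With E > U the solution is oscillatory, ψ ∝ e^{±ikx} with k = √(2m(E − U))/ℏ.
k = √(2 × 1 × 7.49) = 3.870.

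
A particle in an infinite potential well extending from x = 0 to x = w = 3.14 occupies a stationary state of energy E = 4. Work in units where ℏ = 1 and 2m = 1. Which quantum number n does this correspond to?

n = 2

For an infinite well E_n = n²π²ℏ²/(2mw²), so n = (w/πℏ)√(2mE).
n = (3.14/π) × √(2 × 0.5 × 4) = 1.999 → n = 2.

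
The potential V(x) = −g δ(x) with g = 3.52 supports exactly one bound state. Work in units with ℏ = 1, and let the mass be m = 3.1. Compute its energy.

The bound state is ψ(x) = √κ e^{−κ|x|}. The derivative jump ψ'(0⁺) − ψ'(0⁻) = −(2mg/ℏ²)ψ(0) fixes κ = mg/ℏ² = 10.91.
Then E = −ℏ²κ²/(2m) = −mg²/(2ℏ²) = -19.21.

E = -19.2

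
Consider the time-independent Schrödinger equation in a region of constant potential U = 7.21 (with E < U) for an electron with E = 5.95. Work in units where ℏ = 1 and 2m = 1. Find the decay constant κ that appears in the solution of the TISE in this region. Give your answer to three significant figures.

Since E < U the TISE in this region is ψ'' = κ²ψ with κ = √(2m(U − E))/ℏ.
κ = √(2 × 0.5 × 1.26) = 1.122.

κ = 1.12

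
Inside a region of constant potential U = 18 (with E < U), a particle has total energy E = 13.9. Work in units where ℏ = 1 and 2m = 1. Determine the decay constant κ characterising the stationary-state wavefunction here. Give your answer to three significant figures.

Since E < U the TISE in this region is ψ'' = κ²ψ with κ = √(2m(U − E))/ℏ.
κ = √(2 × 0.5 × 4.1) = 2.025.

κ = 2.02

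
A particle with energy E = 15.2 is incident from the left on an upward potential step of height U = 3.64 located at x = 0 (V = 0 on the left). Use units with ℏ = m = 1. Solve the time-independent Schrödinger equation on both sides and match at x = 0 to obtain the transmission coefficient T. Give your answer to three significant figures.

On each side the TISE gives plane waves with k = √(2m(E − V))/ℏ: k₁ = √(2·1·15.2) = 5.514, k₂ = √(2·1·11.56) = 4.808.
Continuity of ψ and ψ′ at the step yields the reflection amplitude r = (k₁ − k₂)/(k₁ + k₂) = 0.06833; thus R = |r|² = 0.004669, T = 0.9953.

T = 0.995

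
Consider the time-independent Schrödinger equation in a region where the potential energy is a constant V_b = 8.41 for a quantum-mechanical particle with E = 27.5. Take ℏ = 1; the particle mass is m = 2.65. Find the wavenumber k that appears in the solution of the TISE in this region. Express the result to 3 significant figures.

With E > V_b the solution is oscillatory, ψ ∝ e^{±ikx} with k = √(2m(E − V_b))/ℏ.
k = √(2 × 2.65 × 19.09) = 10.06.

k = 10.1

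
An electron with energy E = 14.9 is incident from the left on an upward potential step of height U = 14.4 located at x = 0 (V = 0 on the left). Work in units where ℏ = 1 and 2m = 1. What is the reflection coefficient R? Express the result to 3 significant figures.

R = 0.477

On each side the TISE gives plane waves with k = √(2m(E − V))/ℏ: k₁ = √(2·½·14.9) = 3.860, k₂ = √(2·½·0.5) = 0.7071.
Continuity of ψ and ψ′ at the step yields the reflection amplitude r = (k₁ − k₂)/(k₁ + k₂) = 0.6904; thus R = |r|² = 0.4766, T = 0.5234.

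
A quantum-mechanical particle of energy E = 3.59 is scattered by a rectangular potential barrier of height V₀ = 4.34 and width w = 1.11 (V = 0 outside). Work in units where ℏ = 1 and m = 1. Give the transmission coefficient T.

Since E < V₀ the interior solution is evanescent with decay constant κ = √(2m(V₀ − E))/ℏ = 1.225.
κw = 1.359, sinh(κw) = 1.819.
The exact tunnelling result is T⁻¹ = 1 + V₀² sinh²(κw) / [4E(V₀ − E)] = 6.785, so T = 0.147.

T = 0.147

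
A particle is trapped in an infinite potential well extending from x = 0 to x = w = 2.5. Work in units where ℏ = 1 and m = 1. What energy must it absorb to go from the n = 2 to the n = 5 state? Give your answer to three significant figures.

E_n = n²π²ℏ²/(2mw²), so ΔE = (5² − 2²) π²ℏ²/(2mw²).
ΔE = 21 × π² / (2 × 1 × 2.5²) = 16.58.

ΔE = 16.6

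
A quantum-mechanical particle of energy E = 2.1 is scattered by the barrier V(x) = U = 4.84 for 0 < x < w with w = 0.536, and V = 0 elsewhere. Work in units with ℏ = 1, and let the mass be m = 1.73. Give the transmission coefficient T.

E < U: inside the barrier ψ ∝ e^{±κx} with κ = √(2m(U − E))/ℏ = 3.079.
κw = 1.650, sinh(κw) = 2.508.
Matching ψ, ψ′ at both faces gives T = [1 + U² sinh²(κw) / (4E(U − E))]⁻¹ = 1/7.404 = 0.135.

T = 0.135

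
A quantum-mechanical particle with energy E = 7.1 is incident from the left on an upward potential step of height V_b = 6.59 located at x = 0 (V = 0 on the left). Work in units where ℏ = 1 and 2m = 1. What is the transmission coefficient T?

The wavenumbers are k₁ = √(2mE)/ℏ = 2.665 on the left and k₂ = √(2m(E − V_b))/ℏ = 0.7141 on the right.
Continuity of ψ and ψ′ at the step yields the reflection amplitude r = (k₁ − k₂)/(k₁ + k₂) = 0.5773; thus R = |r|² = 0.3332, T = 0.6668.

T = 0.667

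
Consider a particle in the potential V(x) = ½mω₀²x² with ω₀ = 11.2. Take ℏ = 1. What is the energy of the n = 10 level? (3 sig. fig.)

Using E_n = (n + ½)ℏω₀: E_10 = 10.5 × 11.2 = 117.6.

E = 118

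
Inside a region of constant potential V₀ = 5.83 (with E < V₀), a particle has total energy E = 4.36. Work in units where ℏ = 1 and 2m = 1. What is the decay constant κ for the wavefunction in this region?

κ = 1.21

Since E < V₀ the TISE in this region is ψ'' = κ²ψ with κ = √(2m(V₀ − E))/ℏ.
κ = √(2 × 0.5 × 1.47) = 1.212.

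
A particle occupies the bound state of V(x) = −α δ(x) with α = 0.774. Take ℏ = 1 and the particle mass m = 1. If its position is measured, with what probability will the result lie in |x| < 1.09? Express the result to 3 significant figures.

P = 0.815

The normalised bound state is ψ = √κ e^{−κ|x|} with κ = mα/ℏ² = 0.7740.
P(|x| < d) = ∫_{−d}^{d} κ e^{−2κ|x|} dx = 1 − e^{−2κd} = 1 − e^{−1.687} = 0.8150.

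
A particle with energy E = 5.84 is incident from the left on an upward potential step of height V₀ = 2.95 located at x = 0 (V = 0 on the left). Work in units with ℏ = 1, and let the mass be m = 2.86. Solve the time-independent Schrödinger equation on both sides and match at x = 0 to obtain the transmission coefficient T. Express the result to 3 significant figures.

On each side the TISE gives plane waves with k = √(2m(E − V))/ℏ: k₁ = √(2·2.86·5.84) = 5.780, k₂ = √(2·2.86·2.89) = 4.066.
Continuity of ψ and ψ′ at the step yields the reflection amplitude r = (k₁ − k₂)/(k₁ + k₂) = 0.1741; thus R = |r|² = 0.03030, T = 0.9697.

T = 0.970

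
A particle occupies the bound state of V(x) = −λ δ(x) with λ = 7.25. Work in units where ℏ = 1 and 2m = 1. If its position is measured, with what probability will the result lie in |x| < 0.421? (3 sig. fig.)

The normalised bound state is ψ = √κ e^{−κ|x|} with κ = mλ/ℏ² = 3.625.
P(|x| < d) = ∫_{−d}^{d} κ e^{−2κ|x|} dx = 1 − e^{−2κd} = 1 − e^{−3.052} = 0.9527.

P = 0.953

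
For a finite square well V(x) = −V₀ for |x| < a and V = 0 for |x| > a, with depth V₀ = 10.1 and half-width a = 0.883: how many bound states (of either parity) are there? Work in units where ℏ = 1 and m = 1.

The dimensionless depth is z₀ = a√(2mV₀)/ℏ = 0.883 × √(20.20) = 3.969.
The even/odd transcendental equations gain one root per π/2 in z₀, giving N = 1 + ⌊2z₀/π⌋ = 1 + ⌊2.526⌋ = 3.

N = 3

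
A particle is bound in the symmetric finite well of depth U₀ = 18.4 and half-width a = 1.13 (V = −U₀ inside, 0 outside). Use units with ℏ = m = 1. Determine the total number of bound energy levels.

Define the well-strength parameter z₀ = (a/ℏ)√(2mU₀) = 1.13 × √(2·1·18.4) = 6.855.
The even/odd transcendental equations gain one root per π/2 in z₀, giving N = 1 + ⌊2z₀/π⌋ = 1 + ⌊4.364⌋ = 5.

N = 5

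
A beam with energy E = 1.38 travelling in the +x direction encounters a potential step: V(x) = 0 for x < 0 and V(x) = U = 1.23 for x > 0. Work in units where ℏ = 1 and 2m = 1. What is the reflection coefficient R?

R = 0.254

The wavenumbers are k₁ = √(2mE)/ℏ = 1.175 on the left and k₂ = √(2m(E − U))/ℏ = 0.3873 on the right.
Matching ψ and ψ′ at x = 0 gives r = (k₁ − k₂)/(k₁ + k₂), so R = r² = 0.2541 and T = 1 − R = 0.7459.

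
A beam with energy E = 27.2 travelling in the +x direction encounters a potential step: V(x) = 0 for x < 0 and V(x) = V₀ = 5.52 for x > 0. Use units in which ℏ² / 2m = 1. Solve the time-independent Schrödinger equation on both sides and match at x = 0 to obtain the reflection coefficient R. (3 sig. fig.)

R = 0.00321

The wavenumbers are k₁ = √(2mE)/ℏ = 5.215 on the left and k₂ = √(2m(E − V₀))/ℏ = 4.656 on the right.
Continuity of ψ and ψ′ at the step yields the reflection amplitude r = (k₁ − k₂)/(k₁ + k₂) = 0.05665; thus R = |r|² = 0.003209, T = 0.9968.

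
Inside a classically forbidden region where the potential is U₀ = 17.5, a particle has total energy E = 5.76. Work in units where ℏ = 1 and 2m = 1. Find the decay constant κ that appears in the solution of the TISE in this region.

Since E < U₀ the TISE in this region is ψ'' = κ²ψ with κ = √(2m(U₀ − E))/ℏ.
κ = √(2 × 0.5 × 11.74) = 3.426.

κ = 3.43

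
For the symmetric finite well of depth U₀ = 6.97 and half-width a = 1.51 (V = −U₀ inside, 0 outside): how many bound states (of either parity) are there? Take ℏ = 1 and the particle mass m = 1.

N = 4

Define the well-strength parameter z₀ = (a/ℏ)√(2mU₀) = 1.51 × √(2·1·6.97) = 5.638.
A new bound state (alternating even/odd) appears each time z₀ passes a multiple of π/2, so N = ⌊2z₀/π⌋ + 1 = ⌊3.589⌋ + 1 = 4.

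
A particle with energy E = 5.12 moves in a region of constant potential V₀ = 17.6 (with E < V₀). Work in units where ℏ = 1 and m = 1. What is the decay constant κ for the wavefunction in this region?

Since E < V₀ the TISE in this region is ψ'' = κ²ψ with κ = √(2m(V₀ − E))/ℏ.
κ = √(2 × 1 × 12.48) = 4.996.

κ = 5.00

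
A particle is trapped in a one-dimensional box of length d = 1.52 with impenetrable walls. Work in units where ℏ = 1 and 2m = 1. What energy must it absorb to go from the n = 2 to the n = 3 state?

E_n = n²π²ℏ²/(2md²), so ΔE = (3² − 2²) π²ℏ²/(2md²).
ΔE = 5 × π² / (2 × 0.5 × 1.52²) = 21.36.

ΔE = 21.4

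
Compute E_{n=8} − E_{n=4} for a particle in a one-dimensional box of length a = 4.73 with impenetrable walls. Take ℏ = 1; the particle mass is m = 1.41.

ΔE = 7.51

E_n = n²π²ℏ²/(2ma²), so ΔE = (8² − 4²) π²ℏ²/(2ma²).
ΔE = 48 × π² / (2 × 1.41 × 4.73²) = 7.509.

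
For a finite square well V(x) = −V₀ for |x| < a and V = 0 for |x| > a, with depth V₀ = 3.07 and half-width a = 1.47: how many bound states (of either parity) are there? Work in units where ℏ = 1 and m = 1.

N = 3

Define the well-strength parameter z₀ = (a/ℏ)√(2mV₀) = 1.47 × √(2·1·3.07) = 3.643.
A new bound state (alternating even/odd) appears each time z₀ passes a multiple of π/2, so N = ⌊2z₀/π⌋ + 1 = ⌊2.319⌋ + 1 = 3.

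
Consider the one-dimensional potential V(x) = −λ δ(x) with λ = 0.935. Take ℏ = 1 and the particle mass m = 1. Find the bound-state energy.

E = -0.437

The bound state is ψ(x) = √κ e^{−κ|x|}. The derivative jump ψ'(0⁺) − ψ'(0⁻) = −(2mλ/ℏ²)ψ(0) fixes κ = mλ/ℏ² = 0.9350.
Then E = −ℏ²κ²/(2m) = −mλ²/(2ℏ²) = -0.4371.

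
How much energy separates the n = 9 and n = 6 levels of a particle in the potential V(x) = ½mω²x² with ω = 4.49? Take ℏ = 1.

ΔE = 13.5

E_n = ℏω(n + ½), so ΔE = (9 − 6) ℏω = 3 × 4.49 = 13.47.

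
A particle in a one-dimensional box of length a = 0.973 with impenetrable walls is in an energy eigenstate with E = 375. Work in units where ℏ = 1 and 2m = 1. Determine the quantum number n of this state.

n = 6

For an infinite well E_n = n²π²ℏ²/(2ma²), so n = (a/πℏ)√(2mE).
n = (0.973/π) × √(2 × 0.5 × 375) = 5.998 → n = 6.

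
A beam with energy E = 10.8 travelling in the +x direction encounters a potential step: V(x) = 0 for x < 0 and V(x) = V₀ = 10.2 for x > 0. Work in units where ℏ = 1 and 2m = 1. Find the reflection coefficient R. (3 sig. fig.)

On each side the TISE gives plane waves with k = √(2m(E − V))/ℏ: k₁ = √(2·½·10.8) = 3.286, k₂ = √(2·½·0.6) = 0.7746.
Continuity of ψ and ψ′ at the step yields the reflection amplitude r = (k₁ − k₂)/(k₁ + k₂) = 0.6185; thus R = |r|² = 0.3826, T = 0.6174.

R = 0.383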